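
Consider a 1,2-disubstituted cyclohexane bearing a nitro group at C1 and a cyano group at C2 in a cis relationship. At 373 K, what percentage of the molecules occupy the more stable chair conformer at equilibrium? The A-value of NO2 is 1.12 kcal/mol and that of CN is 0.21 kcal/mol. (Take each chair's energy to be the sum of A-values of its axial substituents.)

C1 and C2 have opposite parity, so for the cis isomer the two substituents are one axial and one equatorial in each chair.
Chair I (nitro axial, cyano equatorial): E = 1.12 kcal/mol; chair II (nitro equatorial, cyano axial): E = 0.21 kcal/mol.
ΔG = 0.91 kcal/mol between the two chairs.
K = exp(ΔG/RT) with R = 1.987×10⁻³ kcal mol⁻¹ K⁻¹ and T = 373 K gives K ≈ 3.41.
Fraction in the lower-energy chair = K/(K+1) = 77.3%.

77.3%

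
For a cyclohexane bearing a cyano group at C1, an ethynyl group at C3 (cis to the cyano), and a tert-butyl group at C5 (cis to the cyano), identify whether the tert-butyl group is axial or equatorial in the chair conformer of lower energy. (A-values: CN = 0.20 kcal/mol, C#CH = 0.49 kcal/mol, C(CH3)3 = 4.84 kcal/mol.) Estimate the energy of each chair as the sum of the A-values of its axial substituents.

Chair I (cyano axial, ethynyl axial, tert-butyl axial): E = 5.53 kcal/mol.
Chair II (cyano equatorial, ethynyl equatorial, tert-butyl equatorial): E = 0.00 kcal/mol.
Chair II is the more stable (lower-energy) conformer, and in that chair the tert-butyl group is equatorial.

equatorial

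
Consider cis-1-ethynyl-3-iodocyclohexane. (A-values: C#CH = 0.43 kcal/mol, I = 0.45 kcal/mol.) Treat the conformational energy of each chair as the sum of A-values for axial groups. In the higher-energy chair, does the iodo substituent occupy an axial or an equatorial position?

axial

C1 and C3 have the same parity, so for the cis isomer the two substituents are e,e in one chair and a,a in the other.
Chair I (ethynyl axial, iodo axial): E = 0.88 kcal/mol.
Chair II (ethynyl equatorial, iodo equatorial): E = 0.00 kcal/mol.
Chair I is the less stable (higher-energy) conformer, and in that chair the iodo group is axial.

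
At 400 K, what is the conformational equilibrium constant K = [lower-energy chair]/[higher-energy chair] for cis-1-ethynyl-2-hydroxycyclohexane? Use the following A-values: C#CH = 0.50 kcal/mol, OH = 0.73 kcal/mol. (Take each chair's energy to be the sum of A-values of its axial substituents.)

K ≈ 1.34

C1 and C2 have opposite parity, so for the cis isomer the two substituents are one axial and one equatorial in each chair.
Chair I (ethynyl axial, hydroxyl equatorial): E = 0.50 kcal/mol; chair II (ethynyl equatorial, hydroxyl axial): E = 0.73 kcal/mol.
ΔG = 0.23 kcal/mol between the two chairs.
K = exp(ΔG/RT) with R = 1.987×10⁻³ kcal mol⁻¹ K⁻¹ and T = 400 K gives K ≈ 1.34.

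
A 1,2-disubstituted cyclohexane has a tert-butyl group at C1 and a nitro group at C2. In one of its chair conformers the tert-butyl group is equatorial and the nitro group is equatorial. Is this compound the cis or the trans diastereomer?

C1 and C2 have opposite parity, so their axial bonds point in opposite directions.
With opposite-parity carbons, two substituents on the same face are one axial and one equatorial; opposite faces give both axial or both equatorial.
Here the groups are equatorial/equatorial → opposite face → trans.

trans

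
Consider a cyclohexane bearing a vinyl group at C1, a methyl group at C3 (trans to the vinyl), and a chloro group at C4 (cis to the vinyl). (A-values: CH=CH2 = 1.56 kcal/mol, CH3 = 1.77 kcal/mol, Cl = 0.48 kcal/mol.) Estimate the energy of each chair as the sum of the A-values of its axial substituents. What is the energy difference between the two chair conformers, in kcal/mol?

Chair I (vinyl axial, methyl equatorial, chloro equatorial): E = 1.56 kcal/mol.
Chair II (vinyl equatorial, methyl axial, chloro axial): E = 2.25 kcal/mol.
ΔE = 2.25 − 1.56 = 0.69 kcal/mol; chair I is more stable.

0.69 kcal/mol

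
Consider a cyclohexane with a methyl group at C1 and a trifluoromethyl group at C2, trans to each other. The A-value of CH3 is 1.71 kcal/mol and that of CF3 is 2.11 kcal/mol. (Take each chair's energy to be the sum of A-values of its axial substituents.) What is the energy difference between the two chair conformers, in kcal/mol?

3.82 kcal/mol

C1 and C2 have opposite parity, so for the trans isomer the two substituents are e,e in one chair and a,a in the other.
Chair I (methyl axial, trifluoromethyl axial): E = 3.82 kcal/mol.
Chair II (methyl equatorial, trifluoromethyl equatorial): E = 0.00 kcal/mol.
ΔE = 3.82 − 0.00 = 3.82 kcal/mol; chair II is more stable.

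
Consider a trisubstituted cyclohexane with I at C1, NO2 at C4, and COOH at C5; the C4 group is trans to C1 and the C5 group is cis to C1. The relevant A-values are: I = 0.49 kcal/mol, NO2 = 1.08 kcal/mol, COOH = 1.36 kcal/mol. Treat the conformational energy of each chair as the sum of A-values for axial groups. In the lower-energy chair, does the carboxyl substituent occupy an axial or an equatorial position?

equatorial

Chair I (iodo axial, nitro axial, carboxyl axial): E = 2.93 kcal/mol.
Chair II (iodo equatorial, nitro equatorial, carboxyl equatorial): E = 0.00 kcal/mol.
Chair II is the more stable (lower-energy) conformer, and in that chair the carboxyl group is equatorial.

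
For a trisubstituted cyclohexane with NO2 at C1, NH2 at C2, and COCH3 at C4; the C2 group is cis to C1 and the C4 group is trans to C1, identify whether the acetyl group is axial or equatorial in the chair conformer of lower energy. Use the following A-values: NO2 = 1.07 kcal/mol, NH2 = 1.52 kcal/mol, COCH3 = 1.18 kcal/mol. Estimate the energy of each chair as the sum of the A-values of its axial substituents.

Chair I (nitro axial, amino equatorial, acetyl axial): E = 2.25 kcal/mol.
Chair II (nitro equatorial, amino axial, acetyl equatorial): E = 1.52 kcal/mol.
Chair II is the more stable (lower-energy) conformer, and in that chair the acetyl group is equatorial.

equatorial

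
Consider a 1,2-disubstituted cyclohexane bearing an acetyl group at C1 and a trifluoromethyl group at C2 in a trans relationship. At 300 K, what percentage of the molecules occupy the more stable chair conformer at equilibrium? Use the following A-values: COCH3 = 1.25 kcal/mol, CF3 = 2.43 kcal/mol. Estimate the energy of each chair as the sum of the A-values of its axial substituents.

99.8%

C1 and C2 have opposite parity, so for the trans isomer the two substituents are e,e in one chair and a,a in the other.
Chair I (acetyl axial, trifluoromethyl axial): E = 3.68 kcal/mol; chair II (acetyl equatorial, trifluoromethyl equatorial): E = 0.00 kcal/mol.
ΔG = 3.68 kcal/mol between the two chairs.
K = exp(ΔG/RT) with R = 1.987×10⁻³ kcal mol⁻¹ K⁻¹ and T = 300 K gives K ≈ 480.
Fraction in the lower-energy chair = K/(K+1) = 99.8%.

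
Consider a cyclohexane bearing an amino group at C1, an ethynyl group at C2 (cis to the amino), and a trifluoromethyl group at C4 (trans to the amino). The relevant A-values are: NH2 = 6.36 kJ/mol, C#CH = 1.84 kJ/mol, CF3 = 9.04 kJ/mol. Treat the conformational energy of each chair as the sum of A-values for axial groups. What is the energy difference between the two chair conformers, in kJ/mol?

Chair I (amino axial, ethynyl equatorial, trifluoromethyl axial): E = 15.40 kJ/mol.
Chair II (amino equatorial, ethynyl axial, trifluoromethyl equatorial): E = 1.84 kJ/mol.
ΔE = 15.40 − 1.84 = 13.56 kJ/mol; chair II is more stable.

13.56 kJ/mol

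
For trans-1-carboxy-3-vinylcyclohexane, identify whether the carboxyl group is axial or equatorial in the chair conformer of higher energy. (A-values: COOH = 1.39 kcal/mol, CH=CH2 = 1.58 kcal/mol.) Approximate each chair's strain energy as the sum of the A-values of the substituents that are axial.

equatorial

C1 and C3 have the same parity, so for the trans isomer the two substituents are one axial and one equatorial in each chair.
Chair I (carboxyl axial, vinyl equatorial): E = 1.39 kcal/mol.
Chair II (carboxyl equatorial, vinyl axial): E = 1.58 kcal/mol.
Chair II is the less stable (higher-energy) conformer, and in that chair the carboxyl group is equatorial.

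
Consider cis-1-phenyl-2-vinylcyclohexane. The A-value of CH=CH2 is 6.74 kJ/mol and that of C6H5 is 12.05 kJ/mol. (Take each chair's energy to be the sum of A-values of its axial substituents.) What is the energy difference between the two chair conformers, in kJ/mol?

5.31 kJ/mol

C1 and C2 have opposite parity, so for the cis isomer the two substituents are one axial and one equatorial in each chair.
Chair I (vinyl axial, phenyl equatorial): E = 6.74 kJ/mol.
Chair II (vinyl equatorial, phenyl axial): E = 12.05 kJ/mol.
ΔE = 12.05 − 6.74 = 5.31 kJ/mol; chair I is more stable.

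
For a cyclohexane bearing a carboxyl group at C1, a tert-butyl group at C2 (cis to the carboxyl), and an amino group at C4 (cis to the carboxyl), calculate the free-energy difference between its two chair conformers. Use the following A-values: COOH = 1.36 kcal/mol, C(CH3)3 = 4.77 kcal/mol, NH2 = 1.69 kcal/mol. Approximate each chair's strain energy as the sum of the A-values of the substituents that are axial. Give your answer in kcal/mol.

5.10 kcal/mol

Chair I (carboxyl axial, tert-butyl equatorial, amino equatorial): E = 1.36 kcal/mol.
Chair II (carboxyl equatorial, tert-butyl axial, amino axial): E = 6.46 kcal/mol.
ΔE = 6.46 − 1.36 = 5.10 kcal/mol; chair I is more stable.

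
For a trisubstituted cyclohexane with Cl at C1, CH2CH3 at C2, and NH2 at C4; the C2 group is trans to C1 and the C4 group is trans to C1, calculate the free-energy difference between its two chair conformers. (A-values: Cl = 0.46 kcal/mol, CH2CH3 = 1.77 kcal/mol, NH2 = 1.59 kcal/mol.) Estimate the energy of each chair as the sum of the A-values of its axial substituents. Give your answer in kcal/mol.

Chair I (chloro axial, ethyl axial, amino axial): E = 3.82 kcal/mol.
Chair II (chloro equatorial, ethyl equatorial, amino equatorial): E = 0.00 kcal/mol.
ΔE = 3.82 − 0.00 = 3.82 kcal/mol; chair II is more stable.

3.82 kcal/mol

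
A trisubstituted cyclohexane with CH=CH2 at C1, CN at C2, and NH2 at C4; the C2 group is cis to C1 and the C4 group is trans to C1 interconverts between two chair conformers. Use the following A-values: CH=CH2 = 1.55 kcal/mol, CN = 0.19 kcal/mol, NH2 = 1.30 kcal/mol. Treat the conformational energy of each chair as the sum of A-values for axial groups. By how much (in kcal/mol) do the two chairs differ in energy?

Chair I (vinyl axial, cyano equatorial, amino axial): E = 2.85 kcal/mol.
Chair II (vinyl equatorial, cyano axial, amino equatorial): E = 0.19 kcal/mol.
ΔE = 2.85 − 0.19 = 2.66 kcal/mol; chair II is more stable.

2.66 kcal/mol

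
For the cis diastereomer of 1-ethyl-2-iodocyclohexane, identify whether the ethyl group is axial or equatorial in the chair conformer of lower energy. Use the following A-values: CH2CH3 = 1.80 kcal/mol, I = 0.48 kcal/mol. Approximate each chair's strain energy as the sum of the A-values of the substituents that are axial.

equatorial

C1 and C2 have opposite parity, so for the cis isomer the two substituents are one axial and one equatorial in each chair.
Chair I (ethyl axial, iodo equatorial): E = 1.80 kcal/mol.
Chair II (ethyl equatorial, iodo axial): E = 0.48 kcal/mol.
Chair II is the more stable (lower-energy) conformer, and in that chair the ethyl group is equatorial.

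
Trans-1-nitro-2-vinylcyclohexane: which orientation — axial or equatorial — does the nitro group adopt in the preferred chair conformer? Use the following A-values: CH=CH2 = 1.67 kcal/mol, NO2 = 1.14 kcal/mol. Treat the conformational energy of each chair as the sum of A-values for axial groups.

equatorial

C1 and C2 have opposite parity, so for the trans isomer the two substituents are e,e in one chair and a,a in the other.
Chair I (vinyl axial, nitro axial): E = 2.81 kcal/mol.
Chair II (vinyl equatorial, nitro equatorial): E = 0.00 kcal/mol.
Chair II is the more stable (lower-energy) conformer, and in that chair the nitro group is equatorial.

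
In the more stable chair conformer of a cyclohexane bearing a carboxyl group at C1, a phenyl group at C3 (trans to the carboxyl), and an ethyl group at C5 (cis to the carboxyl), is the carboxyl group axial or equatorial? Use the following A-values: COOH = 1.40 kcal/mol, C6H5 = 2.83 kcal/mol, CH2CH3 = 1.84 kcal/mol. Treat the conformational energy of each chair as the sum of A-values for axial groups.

Chair I (carboxyl axial, phenyl equatorial, ethyl axial): E = 3.24 kcal/mol.
Chair II (carboxyl equatorial, phenyl axial, ethyl equatorial): E = 2.83 kcal/mol.
Chair II is the more stable (lower-energy) conformer, and in that chair the carboxyl group is equatorial.

equatorial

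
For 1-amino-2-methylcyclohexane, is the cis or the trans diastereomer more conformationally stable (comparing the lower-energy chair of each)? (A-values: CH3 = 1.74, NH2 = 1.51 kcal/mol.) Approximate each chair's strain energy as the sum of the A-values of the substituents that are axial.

trans

At 1,2 positions (parity opposite): cis → (a,e or e,a); trans → (e,e or a,a).
Best chair for cis: E = 1.51 kcal/mol; best chair for trans: E = 0.00 kcal/mol.
The trans isomer is lower by 1.51 kcal/mol.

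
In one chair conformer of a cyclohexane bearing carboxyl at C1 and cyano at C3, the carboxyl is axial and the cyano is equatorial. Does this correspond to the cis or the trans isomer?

trans

C1 and C3 have the same parity, so their axial bonds point in the same direction.
With same-parity carbons, two substituents on the same face are both axial or both equatorial; opposite faces give one of each.
Here the groups are axial/equatorial → opposite face → trans.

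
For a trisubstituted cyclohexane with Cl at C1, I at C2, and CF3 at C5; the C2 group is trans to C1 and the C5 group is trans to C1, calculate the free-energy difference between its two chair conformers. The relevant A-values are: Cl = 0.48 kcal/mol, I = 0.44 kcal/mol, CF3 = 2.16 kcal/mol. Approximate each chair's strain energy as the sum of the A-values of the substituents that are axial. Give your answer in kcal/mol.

1.24 kcal/mol

Chair I (chloro axial, iodo axial, trifluoromethyl equatorial): E = 0.92 kcal/mol.
Chair II (chloro equatorial, iodo equatorial, trifluoromethyl axial): E = 2.16 kcal/mol.
ΔE = 2.16 − 0.92 = 1.24 kcal/mol; chair I is more stable.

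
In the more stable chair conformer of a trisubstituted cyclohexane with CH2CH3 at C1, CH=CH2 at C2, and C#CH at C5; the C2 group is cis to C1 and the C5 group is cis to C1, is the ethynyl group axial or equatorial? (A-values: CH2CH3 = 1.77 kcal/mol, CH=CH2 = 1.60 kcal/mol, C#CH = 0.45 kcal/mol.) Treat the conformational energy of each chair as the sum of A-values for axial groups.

equatorial

Chair I (ethyl axial, vinyl equatorial, ethynyl axial): E = 2.22 kcal/mol.
Chair II (ethyl equatorial, vinyl axial, ethynyl equatorial): E = 1.60 kcal/mol.
Chair II is the more stable (lower-energy) conformer, and in that chair the ethynyl group is equatorial.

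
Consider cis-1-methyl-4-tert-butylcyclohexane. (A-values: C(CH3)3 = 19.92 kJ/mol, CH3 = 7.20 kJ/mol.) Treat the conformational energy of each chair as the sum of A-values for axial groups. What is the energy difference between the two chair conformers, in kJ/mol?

12.72 kJ/mol

C1 and C4 have opposite parity, so for the cis isomer the two substituents are one axial and one equatorial in each chair.
Chair I (tert-butyl axial, methyl equatorial): E = 19.92 kJ/mol.
Chair II (tert-butyl equatorial, methyl axial): E = 7.20 kJ/mol.
ΔE = 19.92 − 7.20 = 12.72 kJ/mol; chair II is more stable.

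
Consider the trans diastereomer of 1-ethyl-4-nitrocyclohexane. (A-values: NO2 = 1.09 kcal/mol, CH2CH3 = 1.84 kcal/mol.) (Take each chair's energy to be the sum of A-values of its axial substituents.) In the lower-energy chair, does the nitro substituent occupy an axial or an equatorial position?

C1 and C4 have opposite parity, so for the trans isomer the two substituents are e,e in one chair and a,a in the other.
Chair I (nitro axial, ethyl axial): E = 2.93 kcal/mol.
Chair II (nitro equatorial, ethyl equatorial): E = 0.00 kcal/mol.
Chair II is the more stable (lower-energy) conformer, and in that chair the nitro group is equatorial.

equatorial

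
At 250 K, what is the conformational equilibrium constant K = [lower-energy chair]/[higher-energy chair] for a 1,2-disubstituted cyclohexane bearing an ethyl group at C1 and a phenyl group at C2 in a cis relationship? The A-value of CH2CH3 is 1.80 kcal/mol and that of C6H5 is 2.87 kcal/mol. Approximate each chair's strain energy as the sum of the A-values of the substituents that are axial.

K ≈ 8.62

C1 and C2 have opposite parity, so for the cis isomer the two substituents are one axial and one equatorial in each chair.
Chair I (ethyl axial, phenyl equatorial): E = 1.80 kcal/mol; chair II (ethyl equatorial, phenyl axial): E = 2.87 kcal/mol.
ΔG = 1.07 kcal/mol between the two chairs.
K = exp(ΔG/RT) with R = 1.987×10⁻³ kcal mol⁻¹ K⁻¹ and T = 250 K gives K ≈ 8.62.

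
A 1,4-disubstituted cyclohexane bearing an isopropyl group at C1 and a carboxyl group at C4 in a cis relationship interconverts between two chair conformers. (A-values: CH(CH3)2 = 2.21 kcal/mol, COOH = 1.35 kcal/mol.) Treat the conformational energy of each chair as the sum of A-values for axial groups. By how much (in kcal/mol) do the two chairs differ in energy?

C1 and C4 have opposite parity, so for the cis isomer the two substituents are one axial and one equatorial in each chair.
Chair I (isopropyl axial, carboxyl equatorial): E = 2.21 kcal/mol.
Chair II (isopropyl equatorial, carboxyl axial): E = 1.35 kcal/mol.
ΔE = 2.21 − 1.35 = 0.86 kcal/mol; chair II is more stable.

0.86 kcal/mol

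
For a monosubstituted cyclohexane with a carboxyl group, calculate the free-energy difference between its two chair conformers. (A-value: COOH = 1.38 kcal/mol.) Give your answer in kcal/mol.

1.38 kcal/mol

A monosubstituted cyclohexane has one chair with the carboxyl group axial (E = A = 1.38 kcal/mol) and one with it equatorial (E = 0).
ΔE = 1.38 − 0 = 1.38 kcal/mol.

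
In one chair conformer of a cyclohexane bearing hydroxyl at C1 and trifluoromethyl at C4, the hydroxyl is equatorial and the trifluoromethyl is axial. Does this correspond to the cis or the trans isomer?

cis

C1 and C4 have opposite parity, so their axial bonds point in opposite directions.
With opposite-parity carbons, two substituents on the same face are one axial and one equatorial; opposite faces give both axial or both equatorial.
Here the groups are equatorial/axial → same face → cis.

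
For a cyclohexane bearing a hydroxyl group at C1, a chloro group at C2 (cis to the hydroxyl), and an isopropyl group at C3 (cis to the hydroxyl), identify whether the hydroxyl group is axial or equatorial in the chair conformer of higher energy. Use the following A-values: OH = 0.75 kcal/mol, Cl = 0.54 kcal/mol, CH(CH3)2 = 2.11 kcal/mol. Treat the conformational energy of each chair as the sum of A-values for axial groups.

axial

Chair I (hydroxyl axial, chloro equatorial, isopropyl axial): E = 2.86 kcal/mol.
Chair II (hydroxyl equatorial, chloro axial, isopropyl equatorial): E = 0.54 kcal/mol.
Chair I is the less stable (higher-energy) conformer, and in that chair the hydroxyl group is axial.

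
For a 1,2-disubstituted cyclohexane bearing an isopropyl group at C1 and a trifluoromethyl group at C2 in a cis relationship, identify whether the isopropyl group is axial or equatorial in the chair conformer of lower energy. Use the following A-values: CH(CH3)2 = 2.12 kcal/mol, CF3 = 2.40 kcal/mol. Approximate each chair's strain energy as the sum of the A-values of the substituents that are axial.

axial

C1 and C2 have opposite parity, so for the cis isomer the two substituents are one axial and one equatorial in each chair.
Chair I (isopropyl axial, trifluoromethyl equatorial): E = 2.12 kcal/mol.
Chair II (isopropyl equatorial, trifluoromethyl axial): E = 2.40 kcal/mol.
Chair I is the more stable (lower-energy) conformer, and in that chair the isopropyl group is axial.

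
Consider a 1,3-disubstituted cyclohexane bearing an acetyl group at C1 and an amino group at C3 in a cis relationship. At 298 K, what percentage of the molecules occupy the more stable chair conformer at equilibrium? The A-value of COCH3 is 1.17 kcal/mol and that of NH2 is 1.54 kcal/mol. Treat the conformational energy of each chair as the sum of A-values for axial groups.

C1 and C3 have the same parity, so for the cis isomer the two substituents are e,e in one chair and a,a in the other.
Chair I (acetyl axial, amino axial): E = 2.71 kcal/mol; chair II (acetyl equatorial, amino equatorial): E = 0.00 kcal/mol.
ΔG = 2.71 kcal/mol between the two chairs.
K = exp(ΔG/RT) with R = 1.987×10⁻³ kcal mol⁻¹ K⁻¹ and T = 298 K gives K ≈ 97.2.
Fraction in the lower-energy chair = K/(K+1) = 99.0%.

99.0%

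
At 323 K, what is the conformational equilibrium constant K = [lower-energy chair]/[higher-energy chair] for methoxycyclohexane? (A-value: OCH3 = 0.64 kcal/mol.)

K ≈ 2.71

One chair has the methoxy group axial (E = 0.64 kcal/mol) and the other has it equatorial (E = 0).
ΔG = 0.64 kcal/mol between the two chairs.
K = exp(ΔG/RT) with R = 1.987×10⁻³ kcal mol⁻¹ K⁻¹ and T = 323 K gives K ≈ 2.71.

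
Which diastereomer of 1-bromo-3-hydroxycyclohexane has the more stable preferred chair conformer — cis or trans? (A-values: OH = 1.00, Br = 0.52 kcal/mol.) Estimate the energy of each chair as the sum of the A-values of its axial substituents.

At 1,3 positions (parity same): cis → (e,e or a,a); trans → (a,e or e,a).
Best chair for cis: E = 0.00 kcal/mol; best chair for trans: E = 0.52 kcal/mol.
The cis isomer is lower by 0.52 kcal/mol.

cis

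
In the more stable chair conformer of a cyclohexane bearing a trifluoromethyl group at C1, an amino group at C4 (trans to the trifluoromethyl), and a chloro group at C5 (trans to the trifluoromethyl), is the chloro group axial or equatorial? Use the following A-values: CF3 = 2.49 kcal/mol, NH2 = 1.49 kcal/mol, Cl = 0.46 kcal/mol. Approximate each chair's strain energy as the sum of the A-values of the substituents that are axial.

Chair I (trifluoromethyl axial, amino axial, chloro equatorial): E = 3.98 kcal/mol.
Chair II (trifluoromethyl equatorial, amino equatorial, chloro axial): E = 0.46 kcal/mol.
Chair II is the more stable (lower-energy) conformer, and in that chair the chloro group is axial.

axial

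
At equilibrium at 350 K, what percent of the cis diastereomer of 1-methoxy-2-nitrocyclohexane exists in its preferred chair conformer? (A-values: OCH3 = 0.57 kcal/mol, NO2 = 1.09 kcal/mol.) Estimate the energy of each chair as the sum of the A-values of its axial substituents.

67.9%

C1 and C2 have opposite parity, so for the cis isomer the two substituents are one axial and one equatorial in each chair.
Chair I (methoxy axial, nitro equatorial): E = 0.57 kcal/mol; chair II (methoxy equatorial, nitro axial): E = 1.09 kcal/mol.
ΔG = 0.52 kcal/mol between the two chairs.
K = exp(ΔG/RT) with R = 1.987×10⁻³ kcal mol⁻¹ K⁻¹ and T = 350 K gives K ≈ 2.11.
Fraction in the lower-energy chair = K/(K+1) = 67.9%.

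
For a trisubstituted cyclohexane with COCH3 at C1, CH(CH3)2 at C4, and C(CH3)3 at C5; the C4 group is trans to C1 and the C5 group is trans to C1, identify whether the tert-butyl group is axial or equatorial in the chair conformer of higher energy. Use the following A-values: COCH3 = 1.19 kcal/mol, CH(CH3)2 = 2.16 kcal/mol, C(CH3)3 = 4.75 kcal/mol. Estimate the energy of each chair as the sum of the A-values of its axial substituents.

axial

Chair I (acetyl axial, isopropyl axial, tert-butyl equatorial): E = 3.35 kcal/mol.
Chair II (acetyl equatorial, isopropyl equatorial, tert-butyl axial): E = 4.75 kcal/mol.
Chair II is the less stable (higher-energy) conformer, and in that chair the tert-butyl group is axial.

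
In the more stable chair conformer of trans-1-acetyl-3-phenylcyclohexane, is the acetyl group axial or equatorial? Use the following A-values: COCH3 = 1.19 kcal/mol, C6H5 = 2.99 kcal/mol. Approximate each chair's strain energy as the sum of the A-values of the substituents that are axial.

axial

C1 and C3 have the same parity, so for the trans isomer the two substituents are one axial and one equatorial in each chair.
Chair I (acetyl axial, phenyl equatorial): E = 1.19 kcal/mol.
Chair II (acetyl equatorial, phenyl axial): E = 2.99 kcal/mol.
Chair I is the more stable (lower-energy) conformer, and in that chair the acetyl group is axial.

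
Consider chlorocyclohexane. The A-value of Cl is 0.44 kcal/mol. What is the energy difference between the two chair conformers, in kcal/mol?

0.44 kcal/mol

A monosubstituted cyclohexane has one chair with the chloro group axial (E = A = 0.44 kcal/mol) and one with it equatorial (E = 0).
ΔE = 0.44 − 0 = 0.44 kcal/mol.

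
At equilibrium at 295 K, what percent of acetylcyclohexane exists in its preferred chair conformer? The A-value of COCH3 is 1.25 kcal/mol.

89.4%

One chair has the acetyl group axial (E = 1.25 kcal/mol) and the other has it equatorial (E = 0).
ΔG = 1.25 kcal/mol between the two chairs.
K = exp(ΔG/RT) with R = 1.987×10⁻³ kcal mol⁻¹ K⁻¹ and T = 295 K gives K ≈ 8.44.
Fraction in the lower-energy chair = K/(K+1) = 89.4%.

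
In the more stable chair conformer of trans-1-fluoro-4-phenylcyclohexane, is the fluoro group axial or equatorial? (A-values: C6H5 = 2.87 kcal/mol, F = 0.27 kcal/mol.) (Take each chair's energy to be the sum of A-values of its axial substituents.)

C1 and C4 have opposite parity, so for the trans isomer the two substituents are e,e in one chair and a,a in the other.
Chair I (phenyl axial, fluoro axial): E = 3.14 kcal/mol.
Chair II (phenyl equatorial, fluoro equatorial): E = 0.00 kcal/mol.
Chair II is the more stable (lower-energy) conformer, and in that chair the fluoro group is equatorial.

equatorial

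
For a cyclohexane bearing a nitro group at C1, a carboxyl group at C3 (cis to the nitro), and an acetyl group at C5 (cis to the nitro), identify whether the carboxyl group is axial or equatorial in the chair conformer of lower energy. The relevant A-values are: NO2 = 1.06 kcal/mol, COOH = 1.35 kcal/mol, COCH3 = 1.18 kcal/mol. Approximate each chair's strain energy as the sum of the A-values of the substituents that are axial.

Chair I (nitro axial, carboxyl axial, acetyl axial): E = 3.59 kcal/mol.
Chair II (nitro equatorial, carboxyl equatorial, acetyl equatorial): E = 0.00 kcal/mol.
Chair II is the more stable (lower-energy) conformer, and in that chair the carboxyl group is equatorial.

equatorial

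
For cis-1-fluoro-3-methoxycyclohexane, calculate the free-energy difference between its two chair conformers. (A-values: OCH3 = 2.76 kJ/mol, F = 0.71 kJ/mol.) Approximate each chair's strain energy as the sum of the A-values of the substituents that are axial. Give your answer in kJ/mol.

3.47 kJ/mol

C1 and C3 have the same parity, so for the cis isomer the two substituents are e,e in one chair and a,a in the other.
Chair I (methoxy axial, fluoro axial): E = 3.47 kJ/mol.
Chair II (methoxy equatorial, fluoro equatorial): E = 0.00 kJ/mol.
ΔE = 3.47 − 0.00 = 3.47 kJ/mol; chair II is more stable.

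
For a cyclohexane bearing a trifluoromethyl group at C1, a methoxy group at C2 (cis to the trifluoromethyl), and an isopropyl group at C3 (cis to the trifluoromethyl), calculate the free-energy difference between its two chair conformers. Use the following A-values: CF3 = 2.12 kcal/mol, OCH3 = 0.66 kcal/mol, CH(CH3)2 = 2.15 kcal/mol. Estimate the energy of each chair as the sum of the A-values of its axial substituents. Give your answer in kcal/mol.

3.61 kcal/mol

Chair I (trifluoromethyl axial, methoxy equatorial, isopropyl axial): E = 4.27 kcal/mol.
Chair II (trifluoromethyl equatorial, methoxy axial, isopropyl equatorial): E = 0.66 kcal/mol.
ΔE = 4.27 − 0.66 = 3.61 kcal/mol; chair II is more stable.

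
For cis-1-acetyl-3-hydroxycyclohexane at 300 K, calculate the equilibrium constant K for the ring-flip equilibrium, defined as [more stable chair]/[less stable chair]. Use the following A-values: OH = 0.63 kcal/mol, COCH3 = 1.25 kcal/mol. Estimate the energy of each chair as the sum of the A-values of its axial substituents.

K ≈ 23.4

C1 and C3 have the same parity, so for the cis isomer the two substituents are e,e in one chair and a,a in the other.
Chair I (hydroxyl axial, acetyl axial): E = 1.88 kcal/mol; chair II (hydroxyl equatorial, acetyl equatorial): E = 0.00 kcal/mol.
ΔG = 1.88 kcal/mol between the two chairs.
K = exp(ΔG/RT) with R = 1.987×10⁻³ kcal mol⁻¹ K⁻¹ and T = 300 K gives K ≈ 23.4.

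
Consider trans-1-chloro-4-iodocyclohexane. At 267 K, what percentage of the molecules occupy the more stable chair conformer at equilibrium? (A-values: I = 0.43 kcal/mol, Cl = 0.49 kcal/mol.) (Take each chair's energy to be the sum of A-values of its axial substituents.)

85.0%

C1 and C4 have opposite parity, so for the trans isomer the two substituents are e,e in one chair and a,a in the other.
Chair I (iodo axial, chloro axial): E = 0.92 kcal/mol; chair II (iodo equatorial, chloro equatorial): E = 0.00 kcal/mol.
ΔG = 0.92 kcal/mol between the two chairs.
K = exp(ΔG/RT) with R = 1.987×10⁻³ kcal mol⁻¹ K⁻¹ and T = 267 K gives K ≈ 5.66.
Fraction in the lower-energy chair = K/(K+1) = 85.0%.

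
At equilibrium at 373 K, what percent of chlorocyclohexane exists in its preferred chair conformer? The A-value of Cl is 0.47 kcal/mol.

One chair has the chloro group axial (E = 0.47 kcal/mol) and the other has it equatorial (E = 0).
ΔG = 0.47 kcal/mol between the two chairs.
K = exp(ΔG/RT) with R = 1.987×10⁻³ kcal mol⁻¹ K⁻¹ and T = 373 K gives K ≈ 1.89.
Fraction in the lower-energy chair = K/(K+1) = 65.3%.

65.3%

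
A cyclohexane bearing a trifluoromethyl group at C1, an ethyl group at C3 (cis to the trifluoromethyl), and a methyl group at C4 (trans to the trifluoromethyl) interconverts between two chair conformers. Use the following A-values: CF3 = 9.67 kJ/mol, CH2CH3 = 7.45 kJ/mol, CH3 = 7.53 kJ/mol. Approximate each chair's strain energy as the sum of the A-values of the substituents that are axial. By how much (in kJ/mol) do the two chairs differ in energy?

Chair I (trifluoromethyl axial, ethyl axial, methyl axial): E = 24.65 kJ/mol.
Chair II (trifluoromethyl equatorial, ethyl equatorial, methyl equatorial): E = 0.00 kJ/mol.
ΔE = 24.65 − 0.00 = 24.65 kJ/mol; chair II is more stable.

24.65 kJ/mol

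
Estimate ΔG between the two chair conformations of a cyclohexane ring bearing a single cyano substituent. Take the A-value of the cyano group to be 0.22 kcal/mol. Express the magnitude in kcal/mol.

0.22 kcal/mol

A monosubstituted cyclohexane has one chair with the cyano group axial (E = A = 0.22 kcal/mol) and one with it equatorial (E = 0).
ΔE = 0.22 − 0 = 0.22 kcal/mol.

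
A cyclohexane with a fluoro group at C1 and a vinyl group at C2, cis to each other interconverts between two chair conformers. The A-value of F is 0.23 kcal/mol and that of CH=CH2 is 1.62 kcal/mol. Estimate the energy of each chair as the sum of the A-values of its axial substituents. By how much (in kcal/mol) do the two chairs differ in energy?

1.39 kcal/mol

C1 and C2 have opposite parity, so for the cis isomer the two substituents are one axial and one equatorial in each chair.
Chair I (fluoro axial, vinyl equatorial): E = 0.23 kcal/mol.
Chair II (fluoro equatorial, vinyl axial): E = 1.62 kcal/mol.
ΔE = 1.62 − 0.23 = 1.39 kcal/mol; chair I is more stable.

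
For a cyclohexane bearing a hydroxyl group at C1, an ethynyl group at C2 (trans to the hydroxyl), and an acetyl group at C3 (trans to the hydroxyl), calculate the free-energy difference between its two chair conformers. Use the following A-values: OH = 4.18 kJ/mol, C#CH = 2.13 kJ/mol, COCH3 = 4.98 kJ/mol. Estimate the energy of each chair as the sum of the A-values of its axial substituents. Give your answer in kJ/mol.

1.33 kJ/mol

Chair I (hydroxyl axial, ethynyl axial, acetyl equatorial): E = 6.31 kJ/mol.
Chair II (hydroxyl equatorial, ethynyl equatorial, acetyl axial): E = 4.98 kJ/mol.
ΔE = 6.31 − 4.98 = 1.33 kJ/mol; chair II is more stable.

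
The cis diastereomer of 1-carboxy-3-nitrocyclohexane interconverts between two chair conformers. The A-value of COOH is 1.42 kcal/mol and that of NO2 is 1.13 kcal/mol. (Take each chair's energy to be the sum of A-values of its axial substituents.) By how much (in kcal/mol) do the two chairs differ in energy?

2.55 kcal/mol

C1 and C3 have the same parity, so for the cis isomer the two substituents are e,e in one chair and a,a in the other.
Chair I (carboxyl axial, nitro axial): E = 2.55 kcal/mol.
Chair II (carboxyl equatorial, nitro equatorial): E = 0.00 kcal/mol.
ΔE = 2.55 − 0.00 = 2.55 kcal/mol; chair II is more stable.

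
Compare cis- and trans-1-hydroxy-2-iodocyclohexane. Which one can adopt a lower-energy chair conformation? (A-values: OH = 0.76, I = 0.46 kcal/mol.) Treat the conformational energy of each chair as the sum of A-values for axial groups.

trans

At 1,2 positions (parity opposite): cis → (a,e or e,a); trans → (e,e or a,a).
Best chair for cis: E = 0.46 kcal/mol; best chair for trans: E = 0.00 kcal/mol.
The trans isomer is lower by 0.46 kcal/mol.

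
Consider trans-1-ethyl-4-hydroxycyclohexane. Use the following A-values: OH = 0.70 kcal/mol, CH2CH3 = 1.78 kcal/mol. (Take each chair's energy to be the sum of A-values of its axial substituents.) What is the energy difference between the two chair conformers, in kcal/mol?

2.48 kcal/mol

C1 and C4 have opposite parity, so for the trans isomer the two substituents are e,e in one chair and a,a in the other.
Chair I (hydroxyl axial, ethyl axial): E = 2.48 kcal/mol.
Chair II (hydroxyl equatorial, ethyl equatorial): E = 0.00 kcal/mol.
ΔE = 2.48 − 0.00 = 2.48 kcal/mol; chair II is more stable.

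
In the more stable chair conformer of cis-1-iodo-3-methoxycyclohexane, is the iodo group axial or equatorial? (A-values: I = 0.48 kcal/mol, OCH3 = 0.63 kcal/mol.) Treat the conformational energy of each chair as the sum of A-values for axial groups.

equatorial

C1 and C3 have the same parity, so for the cis isomer the two substituents are e,e in one chair and a,a in the other.
Chair I (iodo axial, methoxy axial): E = 1.11 kcal/mol.
Chair II (iodo equatorial, methoxy equatorial): E = 0.00 kcal/mol.
Chair II is the more stable (lower-energy) conformer, and in that chair the iodo group is equatorial.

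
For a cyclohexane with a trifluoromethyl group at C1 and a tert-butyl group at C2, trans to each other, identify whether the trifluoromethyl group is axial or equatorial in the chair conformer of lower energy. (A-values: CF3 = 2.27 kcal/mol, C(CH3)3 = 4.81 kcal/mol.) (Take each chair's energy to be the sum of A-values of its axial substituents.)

C1 and C2 have opposite parity, so for the trans isomer the two substituents are e,e in one chair and a,a in the other.
Chair I (trifluoromethyl axial, tert-butyl axial): E = 7.08 kcal/mol.
Chair II (trifluoromethyl equatorial, tert-butyl equatorial): E = 0.00 kcal/mol.
Chair II is the more stable (lower-energy) conformer, and in that chair the trifluoromethyl group is equatorial.

equatorial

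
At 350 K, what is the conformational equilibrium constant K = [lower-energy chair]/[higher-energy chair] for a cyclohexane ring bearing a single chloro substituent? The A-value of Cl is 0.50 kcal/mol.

One chair has the chloro group axial (E = 0.50 kcal/mol) and the other has it equatorial (E = 0).
ΔG = 0.50 kcal/mol between the two chairs.
K = exp(ΔG/RT) with R = 1.987×10⁻³ kcal mol⁻¹ K⁻¹ and T = 350 K gives K ≈ 2.05.

K ≈ 2.05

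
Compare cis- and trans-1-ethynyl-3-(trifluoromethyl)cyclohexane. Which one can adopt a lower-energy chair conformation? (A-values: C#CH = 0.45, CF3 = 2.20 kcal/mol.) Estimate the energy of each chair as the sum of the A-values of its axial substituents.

cis

At 1,3 positions (parity same): cis → (e,e or a,a); trans → (a,e or e,a).
Best chair for cis: E = 0.00 kcal/mol; best chair for trans: E = 0.45 kcal/mol.
The cis isomer is lower by 0.45 kcal/mol.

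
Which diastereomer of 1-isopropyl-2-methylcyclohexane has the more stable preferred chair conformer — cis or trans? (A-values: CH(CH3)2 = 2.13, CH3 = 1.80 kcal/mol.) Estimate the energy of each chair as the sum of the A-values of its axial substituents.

At 1,2 positions (parity opposite): cis → (a,e or e,a); trans → (e,e or a,a).
Best chair for cis: E = 1.80 kcal/mol; best chair for trans: E = 0.00 kcal/mol.
The trans isomer is lower by 1.80 kcal/mol.

trans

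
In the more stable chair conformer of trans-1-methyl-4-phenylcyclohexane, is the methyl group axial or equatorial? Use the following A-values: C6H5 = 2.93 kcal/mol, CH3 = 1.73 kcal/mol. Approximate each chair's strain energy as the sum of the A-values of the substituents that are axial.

equatorial

C1 and C4 have opposite parity, so for the trans isomer the two substituents are e,e in one chair and a,a in the other.
Chair I (phenyl axial, methyl axial): E = 4.66 kcal/mol.
Chair II (phenyl equatorial, methyl equatorial): E = 0.00 kcal/mol.
Chair II is the more stable (lower-energy) conformer, and in that chair the methyl group is equatorial.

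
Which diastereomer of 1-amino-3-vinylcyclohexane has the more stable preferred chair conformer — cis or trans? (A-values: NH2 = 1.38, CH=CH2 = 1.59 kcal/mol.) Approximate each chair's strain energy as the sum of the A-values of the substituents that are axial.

At 1,3 positions (parity same): cis → (e,e or a,a); trans → (a,e or e,a).
Best chair for cis: E = 0.00 kcal/mol; best chair for trans: E = 1.38 kcal/mol.
The cis isomer is lower by 1.38 kcal/mol.

cis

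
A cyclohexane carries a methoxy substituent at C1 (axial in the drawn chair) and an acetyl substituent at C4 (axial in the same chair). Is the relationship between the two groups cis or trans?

trans

C1 and C4 have opposite parity, so their axial bonds point in opposite directions.
With opposite-parity carbons, two substituents on the same face are one axial and one equatorial; opposite faces give both axial or both equatorial.
Here the groups are axial/axial → opposite face → trans.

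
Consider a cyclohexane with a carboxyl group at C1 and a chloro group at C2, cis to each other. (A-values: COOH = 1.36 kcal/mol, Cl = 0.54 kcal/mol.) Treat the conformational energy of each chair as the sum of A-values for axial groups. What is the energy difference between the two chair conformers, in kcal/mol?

C1 and C2 have opposite parity, so for the cis isomer the two substituents are one axial and one equatorial in each chair.
Chair I (carboxyl axial, chloro equatorial): E = 1.36 kcal/mol.
Chair II (carboxyl equatorial, chloro axial): E = 0.54 kcal/mol.
ΔE = 1.36 − 0.54 = 0.82 kcal/mol; chair II is more stable.

0.82 kcal/mol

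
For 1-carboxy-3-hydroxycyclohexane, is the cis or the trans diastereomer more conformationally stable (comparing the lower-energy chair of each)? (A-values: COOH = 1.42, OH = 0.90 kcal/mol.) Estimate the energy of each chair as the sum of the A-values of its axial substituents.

At 1,3 positions (parity same): cis → (e,e or a,a); trans → (a,e or e,a).
Best chair for cis: E = 0.00 kcal/mol; best chair for trans: E = 0.90 kcal/mol.
The cis isomer is lower by 0.90 kcal/mol.

cis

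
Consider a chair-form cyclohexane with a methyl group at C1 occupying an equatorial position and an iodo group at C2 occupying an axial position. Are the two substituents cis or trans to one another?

C1 and C2 have opposite parity, so their axial bonds point in opposite directions.
With opposite-parity carbons, two substituents on the same face are one axial and one equatorial; opposite faces give both axial or both equatorial.
Here the groups are equatorial/axial → same face → cis.

cis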